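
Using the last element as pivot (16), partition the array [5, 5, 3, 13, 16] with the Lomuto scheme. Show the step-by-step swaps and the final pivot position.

Lomuto partition with pivot = 16:

Initial array: [5, 5, 3, 13, 16]

arr[0]=5 <= 16: swap with position 0, array becomes [5, 5, 3, 13, 16]
arr[1]=5 <= 16: swap with position 1, array becomes [5, 5, 3, 13, 16]
arr[2]=3 <= 16: swap with position 2, array becomes [5, 5, 3, 13, 16]
arr[3]=13 <= 16: swap with position 3, array becomes [5, 5, 3, 13, 16]

Place pivot at position 4: [5, 5, 3, 13, 16]
Pivot position: 4

After partitioning with pivot 16, the array becomes [5, 5, 3, 13, 16]. The pivot is placed at index 4. All elements to the left of the pivot are <= 16, and all elements to the right are > 16.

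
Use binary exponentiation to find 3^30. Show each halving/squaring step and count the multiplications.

Computing 3^30 by squaring (build up from 3^1; each line after the first costs one multiplication):

3^1 = 3
3^2 = (3^1)^2 = 3^2 = 9
3^3 = 3 * 3^2 = 3 * 9 = 27
3^6 = (3^3)^2 = 27^2 = 729
3^7 = 3 * 3^6 = 3 * 729 = 2187
3^14 = (3^7)^2 = 2187^2 = 4782969
3^15 = 3 * 3^14 = 3 * 4782969 = 14348907
3^30 = (3^15)^2 = 14348907^2 = 205891132094649

Result: 205891132094649
Multiplications needed: 7 (7 lines after 3^1)

3^30 = 205891132094649. Using exponentiation by squaring, this requires 7 multiplications. The key idea: if the exponent is even, square the half-power; if odd, multiply by the base once.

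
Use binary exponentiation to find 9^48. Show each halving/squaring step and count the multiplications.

Computing 9^48 by squaring (build up from 9^1; each line after the first costs one multiplication):

9^1 = 9
9^2 = (9^1)^2 = 9^2 = 81
9^3 = 9 * 9^2 = 9 * 81 = 729
9^6 = (9^3)^2 = 729^2 = 531441
9^12 = (9^6)^2 = 531441^2 = 282429536481
9^24 = (9^12)^2 = 282429536481^2 = 79766443076872509863361
9^48 = (9^24)^2 = 79766443076872509863361^2 = 6362685441135942358474828762538534230890216321

Result: 6362685441135942358474828762538534230890216321
Multiplications needed: 6 (6 lines after 9^1)

9^48 = 6362685441135942358474828762538534230890216321. Using exponentiation by squaring, this requires 6 multiplications. The key idea: if the exponent is even, square the half-power; if odd, multiply by the base once.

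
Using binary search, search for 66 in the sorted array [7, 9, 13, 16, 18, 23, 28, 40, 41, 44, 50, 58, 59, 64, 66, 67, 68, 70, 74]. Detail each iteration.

Binary search for 66 in [7, 9, 13, 16, 18, 23, 28, 40, 41, 44, 50, 58, 59, 64, 66, 67, 68, 70, 74]:

lo=0, hi=18, mid=9, arr[mid]=44 -> 44 < 66, search right half
lo=10, hi=18, mid=14, arr[mid]=66 -> Found target at index 14!

Binary search finds 66 at index 14 after 2 comparisons. The search repeatedly halves the search space by comparing with the middle element.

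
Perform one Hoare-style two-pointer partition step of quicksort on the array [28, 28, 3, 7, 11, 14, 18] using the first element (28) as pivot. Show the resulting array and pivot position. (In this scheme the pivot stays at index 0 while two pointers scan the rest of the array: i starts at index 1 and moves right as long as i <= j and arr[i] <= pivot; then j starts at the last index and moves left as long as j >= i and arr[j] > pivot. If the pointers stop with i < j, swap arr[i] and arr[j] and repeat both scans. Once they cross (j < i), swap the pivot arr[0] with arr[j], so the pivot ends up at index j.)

Hoare-style two-pointer partition with pivot = 28:

Initial array: [28, 28, 3, 7, 11, 14, 18]

Pointers start at i = 1, j = 6.
i ends at 7, j ends at 6: the pointers have crossed (j < i), so scanning stops.

Swap pivot arr[0] with arr[6] to place pivot at position 6: [18, 28, 3, 7, 11, 14, 28]
Pivot position: 6

After partitioning with pivot 28, the array becomes [18, 28, 3, 7, 11, 14, 28]. The pivot is placed at index 6. All elements to the left of the pivot are <= 28, and all elements to the right are > 28.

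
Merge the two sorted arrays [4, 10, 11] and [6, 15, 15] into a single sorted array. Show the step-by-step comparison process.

Merging process:

Compare 4 vs 6: take 4 from left. Merged: [4]
Compare 10 vs 6: take 6 from right. Merged: [4, 6]
Compare 10 vs 15: take 10 from left. Merged: [4, 6, 10]
Compare 11 vs 15: take 11 from left. Merged: [4, 6, 10, 11]
Append remaining from right: [15, 15]. Merged: [4, 6, 10, 11, 15, 15]

Final merged array: [4, 6, 10, 11, 15, 15]
Total comparisons: 4

The merged array is [4, 6, 10, 11, 15, 15], requiring 4 comparisons. The merge step runs in O(n) time where n is the total number of elements.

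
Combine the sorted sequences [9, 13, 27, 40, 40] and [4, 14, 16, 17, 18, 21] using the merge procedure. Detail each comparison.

Merging process:

Compare 9 vs 4: take 4 from right. Merged: [4]
Compare 9 vs 14: take 9 from left. Merged: [4, 9]
Compare 13 vs 14: take 13 from left. Merged: [4, 9, 13]
Compare 27 vs 14: take 14 from right. Merged: [4, 9, 13, 14]
Compare 27 vs 16: take 16 from right. Merged: [4, 9, 13, 14, 16]
Compare 27 vs 17: take 17 from right. Merged: [4, 9, 13, 14, 16, 17]
Compare 27 vs 18: take 18 from right. Merged: [4, 9, 13, 14, 16, 17, 18]
Compare 27 vs 21: take 21 from right. Merged: [4, 9, 13, 14, 16, 17, 18, 21]
Append remaining from left: [27, 40, 40]. Merged: [4, 9, 13, 14, 16, 17, 18, 21, 27, 40, 40]

Final merged array: [4, 9, 13, 14, 16, 17, 18, 21, 27, 40, 40]
Total comparisons: 8

The merged array is [4, 9, 13, 14, 16, 17, 18, 21, 27, 40, 40], requiring 8 comparisons. The merge step runs in O(n) time where n is the total number of elements.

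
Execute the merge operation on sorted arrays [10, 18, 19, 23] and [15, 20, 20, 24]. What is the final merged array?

Merging process:

Compare 10 vs 15: take 10 from left. Merged: [10]
Compare 18 vs 15: take 15 from right. Merged: [10, 15]
Compare 18 vs 20: take 18 from left. Merged: [10, 15, 18]
Compare 19 vs 20: take 19 from left. Merged: [10, 15, 18, 19]
Compare 23 vs 20: take 20 from right. Merged: [10, 15, 18, 19, 20]
Compare 23 vs 20: take 20 from right. Merged: [10, 15, 18, 19, 20, 20]
Compare 23 vs 24: take 23 from left. Merged: [10, 15, 18, 19, 20, 20, 23]
Append remaining from right: [24]. Merged: [10, 15, 18, 19, 20, 20, 23, 24]

Final merged array: [10, 15, 18, 19, 20, 20, 23, 24]
Total comparisons: 7

The merged array is [10, 15, 18, 19, 20, 20, 23, 24], requiring 7 comparisons. The merge step runs in O(n) time where n is the total number of elements.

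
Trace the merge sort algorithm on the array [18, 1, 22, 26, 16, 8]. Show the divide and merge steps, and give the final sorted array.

Merge sort trace:

Split: [18, 1, 22, 26, 16, 8] -> [18, 1, 22] and [26, 16, 8]
  Split: [18, 1, 22] -> [18] and [1, 22]
    Split: [1, 22] -> [1] and [22]
    Merge: [1] + [22] -> [1, 22]
  Merge: [18] + [1, 22] -> [1, 18, 22]
  Split: [26, 16, 8] -> [26] and [16, 8]
    Split: [16, 8] -> [16] and [8]
    Merge: [16] + [8] -> [8, 16]
  Merge: [26] + [8, 16] -> [8, 16, 26]
Merge: [1, 18, 22] + [8, 16, 26] -> [1, 8, 16, 18, 22, 26]

Final sorted array: [1, 8, 16, 18, 22, 26]

The merge sort proceeds by recursively splitting the array and merging sorted halves.
After all merges, the sorted array is [1, 8, 16, 18, 22, 26].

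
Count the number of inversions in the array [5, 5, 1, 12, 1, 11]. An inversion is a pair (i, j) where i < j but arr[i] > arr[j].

Finding inversions in [5, 5, 1, 12, 1, 11]:

(0, 2): arr[0]=5 > arr[2]=1
(0, 4): arr[0]=5 > arr[4]=1
(1, 2): arr[1]=5 > arr[2]=1
(1, 4): arr[1]=5 > arr[4]=1
(3, 4): arr[3]=12 > arr[4]=1
(3, 5): arr[3]=12 > arr[5]=11

Total inversions: 6

The array has 6 inversion(s): (0,2), (0,4), (1,2), (1,4), (3,4), (3,5). Each pair (i,j) satisfies i < j and arr[i] > arr[j].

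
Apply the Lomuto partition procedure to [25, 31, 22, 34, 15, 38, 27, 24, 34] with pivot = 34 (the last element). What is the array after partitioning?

Lomuto partition with pivot = 34:

Initial array: [25, 31, 22, 34, 15, 38, 27, 24, 34]

arr[0]=25 <= 34: swap with position 0, array becomes [25, 31, 22, 34, 15, 38, 27, 24, 34]
arr[1]=31 <= 34: swap with position 1, array becomes [25, 31, 22, 34, 15, 38, 27, 24, 34]
arr[2]=22 <= 34: swap with position 2, array becomes [25, 31, 22, 34, 15, 38, 27, 24, 34]
arr[3]=34 <= 34: swap with position 3, array becomes [25, 31, 22, 34, 15, 38, 27, 24, 34]
arr[4]=15 <= 34: swap with position 4, array becomes [25, 31, 22, 34, 15, 38, 27, 24, 34]
arr[5]=38 > 34: no swap
arr[6]=27 <= 34: swap with position 5, array becomes [25, 31, 22, 34, 15, 27, 38, 24, 34]
arr[7]=24 <= 34: swap with position 6, array becomes [25, 31, 22, 34, 15, 27, 24, 38, 34]

Place pivot at position 7: [25, 31, 22, 34, 15, 27, 24, 34, 38]
Pivot position: 7

After partitioning with pivot 34, the array becomes [25, 31, 22, 34, 15, 27, 24, 34, 38]. The pivot is placed at index 7. All elements to the left of the pivot are <= 34, and all elements to the right are > 34.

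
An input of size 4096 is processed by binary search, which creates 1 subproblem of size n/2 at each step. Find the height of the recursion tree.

For divide and conquer with division factor 2:

Problem sizes at each level:
Level 0: 4096
Level 1: 2048
Level 2: 1024
Level 3: 512
Level 4: 256
Level 5: 128
Level 6: 64
Level 7: 32
Level 8: 16
Level 9: 8
Level 10: 4
Level 11: 2
Level 12: 1

The root is level 0 and the size-1 base case is level 12 (the tree spans levels 0 through 12, i.e. 13 levels counting the root), so the depth is the number of divisions: log_2(4096) = 12

The recursion tree depth is log_2(4096) = 12. At each level, the problem size is divided by 2, so it takes 12 divisions to reduce to a base case of size 1. The algorithm makes 1 recursive call at each level.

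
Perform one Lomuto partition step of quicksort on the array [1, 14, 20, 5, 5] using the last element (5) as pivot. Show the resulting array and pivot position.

Lomuto partition with pivot = 5:

Initial array: [1, 14, 20, 5, 5]

arr[0]=1 <= 5: swap with position 0, array becomes [1, 14, 20, 5, 5]
arr[1]=14 > 5: no swap
arr[2]=20 > 5: no swap
arr[3]=5 <= 5: swap with position 1, array becomes [1, 5, 20, 14, 5]

Place pivot at position 2: [1, 5, 5, 14, 20]
Pivot position: 2

After partitioning with pivot 5, the array becomes [1, 5, 5, 14, 20]. The pivot is placed at index 2. All elements to the left of the pivot are <= 5, and all elements to the right are > 5.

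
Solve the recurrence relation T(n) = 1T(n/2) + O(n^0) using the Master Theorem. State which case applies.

Master Theorem for T(n) = 1T(n/2) + O(n^0):

a = 1, b = 2, c = 0
log_b(a) = log_2(1) = 0.0000

Case 2: c = 0 = log_2(1) = 0.0000
T(n) = O(n^0 log n) = O(log n)

For T(n) = 1T(n/2) + O(n^0): log_2(1) = 0.0000. This is Case 2 of the Master Theorem (c = log_b(a), equal work at all levels), giving O(log n).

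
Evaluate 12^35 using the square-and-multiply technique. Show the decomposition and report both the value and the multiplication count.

Computing 12^35 by squaring (build up from 12^1; each line after the first costs one multiplication):

12^1 = 12
12^2 = (12^1)^2 = 12^2 = 144
12^4 = (12^2)^2 = 144^2 = 20736
12^8 = (12^4)^2 = 20736^2 = 429981696
12^16 = (12^8)^2 = 429981696^2 = 184884258895036416
12^17 = 12 * 12^16 = 12 * 184884258895036416 = 2218611106740436992
12^34 = (12^17)^2 = 2218611106740436992^2 = 4922235242952026704037113243122008064
12^35 = 12 * 12^34 = 12 * 4922235242952026704037113243122008064 = 59066822915424320448445358917464096768

Result: 59066822915424320448445358917464096768
Multiplications needed: 7 (7 lines after 12^1)

12^35 = 59066822915424320448445358917464096768. Using exponentiation by squaring, this requires 7 multiplications. The key idea: if the exponent is even, square the half-power; if odd, multiply by the base once.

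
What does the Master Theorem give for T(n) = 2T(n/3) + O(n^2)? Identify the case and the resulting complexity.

Master Theorem for T(n) = 2T(n/3) + O(n^2):

a = 2, b = 3, c = 2
log_b(a) = log_3(2) = 0.6309

Case 3: c = 2 > log_3(2) = 0.6309
T(n) = O(n^2) = O(n^2)

For T(n) = 2T(n/3) + O(n^2): log_3(2) = 0.6309. This is Case 3 of the Master Theorem (c > log_b(a), work dominated by root), giving O(n^2).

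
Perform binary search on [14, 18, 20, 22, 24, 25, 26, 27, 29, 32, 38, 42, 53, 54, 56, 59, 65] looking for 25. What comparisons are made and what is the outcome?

Binary search for 25 in [14, 18, 20, 22, 24, 25, 26, 27, 29, 32, 38, 42, 53, 54, 56, 59, 65]:

lo=0, hi=16, mid=8, arr[mid]=29 -> 29 > 25, search left half
lo=0, hi=7, mid=3, arr[mid]=22 -> 22 < 25, search right half
lo=4, hi=7, mid=5, arr[mid]=25 -> Found target at index 5!

Binary search finds 25 at index 5 after 3 comparisons. The search repeatedly halves the search space by comparing with the middle element.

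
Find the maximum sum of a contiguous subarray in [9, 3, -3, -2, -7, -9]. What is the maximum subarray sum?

Using Kadane's algorithm on [9, 3, -3, -2, -7, -9]:

Scanning through the array:
Position 1 (value 3): max_ending_here = 12, max_so_far = 12
Position 2 (value -3): max_ending_here = 9, max_so_far = 12
Position 3 (value -2): max_ending_here = 7, max_so_far = 12
Position 4 (value -7): max_ending_here = 0, max_so_far = 12
Position 5 (value -9): max_ending_here = -9, max_so_far = 12

Maximum subarray: [9, 3]
Maximum sum: 12

The maximum subarray is [9, 3] with sum 12. This subarray runs from index 0 to index 1.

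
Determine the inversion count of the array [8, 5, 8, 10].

Finding inversions in [8, 5, 8, 10]:

(0, 1): arr[0]=8 > arr[1]=5

Total inversions: 1

The array has 1 inversion(s): (0,1). Each pair (i,j) satisfies i < j and arr[i] > arr[j].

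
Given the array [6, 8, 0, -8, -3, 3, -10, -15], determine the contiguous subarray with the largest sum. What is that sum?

Using Kadane's algorithm on [6, 8, 0, -8, -3, 3, -10, -15]:

Scanning through the array:
Position 1 (value 8): max_ending_here = 14, max_so_far = 14
Position 2 (value 0): max_ending_here = 14, max_so_far = 14
Position 3 (value -8): max_ending_here = 6, max_so_far = 14
Position 4 (value -3): max_ending_here = 3, max_so_far = 14
Position 5 (value 3): max_ending_here = 6, max_so_far = 14
Position 6 (value -10): max_ending_here = -4, max_so_far = 14
Position 7 (value -15): max_ending_here = -15, max_so_far = 14

Maximum subarray: [6, 8]
Maximum sum: 14

The maximum subarray is [6, 8] with sum 14. This subarray runs from index 0 to index 1.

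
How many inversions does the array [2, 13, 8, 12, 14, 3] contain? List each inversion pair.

Finding inversions in [2, 13, 8, 12, 14, 3]:

(1, 2): arr[1]=13 > arr[2]=8
(1, 3): arr[1]=13 > arr[3]=12
(1, 5): arr[1]=13 > arr[5]=3
(2, 5): arr[2]=8 > arr[5]=3
(3, 5): arr[3]=12 > arr[5]=3
(4, 5): arr[4]=14 > arr[5]=3

Total inversions: 6

The array has 6 inversion(s): (1,2), (1,3), (1,5), (2,5), (3,5), (4,5). Each pair (i,j) satisfies i < j and arr[i] > arr[j].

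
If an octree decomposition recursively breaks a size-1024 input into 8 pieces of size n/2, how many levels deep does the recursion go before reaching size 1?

For divide and conquer with division factor 2:

Problem sizes at each level:
Level 0: 1024
Level 1: 512
Level 2: 256
Level 3: 128
Level 4: 64
Level 5: 32
Level 6: 16
Level 7: 8
Level 8: 4
Level 9: 2
Level 10: 1

The root is level 0 and the size-1 base case is level 10 (the tree spans levels 0 through 10, i.e. 11 levels counting the root), so the depth is the number of divisions: log_2(1024) = 10

The recursion tree depth is log_2(1024) = 10. At each level, the problem size is divided by 2, so it takes 10 divisions to reduce to a base case of size 1. The algorithm makes 8 recursive calls at each level.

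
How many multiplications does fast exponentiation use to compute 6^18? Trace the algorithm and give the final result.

Computing 6^18 by squaring (build up from 6^1; each line after the first costs one multiplication):

6^1 = 6
6^2 = (6^1)^2 = 6^2 = 36
6^4 = (6^2)^2 = 36^2 = 1296
6^8 = (6^4)^2 = 1296^2 = 1679616
6^9 = 6 * 6^8 = 6 * 1679616 = 10077696
6^18 = (6^9)^2 = 10077696^2 = 101559956668416

Result: 101559956668416
Multiplications needed: 5 (5 lines after 6^1)

6^18 = 101559956668416. Using exponentiation by squaring, this requires 5 multiplications. The key idea: if the exponent is even, square the half-power; if odd, multiply by the base once.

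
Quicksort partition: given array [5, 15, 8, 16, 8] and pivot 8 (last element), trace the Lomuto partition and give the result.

Lomuto partition with pivot = 8:

Initial array: [5, 15, 8, 16, 8]

arr[0]=5 <= 8: swap with position 0, array becomes [5, 15, 8, 16, 8]
arr[1]=15 > 8: no swap
arr[2]=8 <= 8: swap with position 1, array becomes [5, 8, 15, 16, 8]
arr[3]=16 > 8: no swap

Place pivot at position 2: [5, 8, 8, 16, 15]
Pivot position: 2

After partitioning with pivot 8, the array becomes [5, 8, 8, 16, 15]. The pivot is placed at index 2. All elements to the left of the pivot are <= 8, and all elements to the right are > 8.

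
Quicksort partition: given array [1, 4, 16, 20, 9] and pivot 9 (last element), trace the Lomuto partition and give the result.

Lomuto partition with pivot = 9:

Initial array: [1, 4, 16, 20, 9]

arr[0]=1 <= 9: swap with position 0, array becomes [1, 4, 16, 20, 9]
arr[1]=4 <= 9: swap with position 1, array becomes [1, 4, 16, 20, 9]
arr[2]=16 > 9: no swap
arr[3]=20 > 9: no swap

Place pivot at position 2: [1, 4, 9, 20, 16]
Pivot position: 2

After partitioning with pivot 9, the array becomes [1, 4, 9, 20, 16]. The pivot is placed at index 2. All elements to the left of the pivot are <= 9, and all elements to the right are > 9.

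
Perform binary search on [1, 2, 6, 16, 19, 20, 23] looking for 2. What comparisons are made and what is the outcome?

Binary search for 2 in [1, 2, 6, 16, 19, 20, 23]:

lo=0, hi=6, mid=3, arr[mid]=16 -> 16 > 2, search left half
lo=0, hi=2, mid=1, arr[mid]=2 -> Found target at index 1!

Binary search finds 2 at index 1 after 2 comparisons. The search repeatedly halves the search space by comparing with the middle element.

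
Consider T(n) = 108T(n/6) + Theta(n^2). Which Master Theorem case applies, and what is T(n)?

Master Theorem for T(n) = 108T(n/6) + O(n^2):

a = 108, b = 6, c = 2
log_b(a) = log_6(108) = 2.6131

Case 1: c = 2 < log_6(108) = 2.6131
T(n) = O(n^(log_6 108))

For T(n) = 108T(n/6) + O(n^2): log_6(108) = 2.6131. This is Case 1 of the Master Theorem (c < log_b(a), work dominated by leaves), giving O(n^(log_6 108)).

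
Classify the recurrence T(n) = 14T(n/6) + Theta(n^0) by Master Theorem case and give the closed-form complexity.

Master Theorem for T(n) = 14T(n/6) + O(n^0):

a = 14, b = 6, c = 0
log_b(a) = log_6(14) = 1.4729

Case 1: c = 0 < log_6(14) = 1.4729
T(n) = O(n^(log_6 14))

For T(n) = 14T(n/6) + O(n^0): log_6(14) = 1.4729. This is Case 1 of the Master Theorem (c < log_b(a), work dominated by leaves), giving O(n^(log_6 14)).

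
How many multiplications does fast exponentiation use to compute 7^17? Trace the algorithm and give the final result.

Computing 7^17 by squaring (build up from 7^1; each line after the first costs one multiplication):

7^1 = 7
7^2 = (7^1)^2 = 7^2 = 49
7^4 = (7^2)^2 = 49^2 = 2401
7^8 = (7^4)^2 = 2401^2 = 5764801
7^16 = (7^8)^2 = 5764801^2 = 33232930569601
7^17 = 7 * 7^16 = 7 * 33232930569601 = 232630513987207

Result: 232630513987207
Multiplications needed: 5 (5 lines after 7^1)

7^17 = 232630513987207. Using exponentiation by squaring, this requires 5 multiplications. The key idea: if the exponent is even, square the half-power; if odd, multiply by the base once.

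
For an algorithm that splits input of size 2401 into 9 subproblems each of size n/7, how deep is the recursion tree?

For divide and conquer with division factor 7:

Problem sizes at each level:
Level 0: 2401
Level 1: 343
Level 2: 49
Level 3: 7
Level 4: 1

The root is level 0 and the size-1 base case is level 4 (the tree spans levels 0 through 4, i.e. 5 levels counting the root), so the depth is the number of divisions: log_7(2401) = 4

The recursion tree depth is log_7(2401) = 4. At each level, the problem size is divided by 7, so it takes 4 divisions to reduce to a base case of size 1. The algorithm makes 9 recursive calls at each level.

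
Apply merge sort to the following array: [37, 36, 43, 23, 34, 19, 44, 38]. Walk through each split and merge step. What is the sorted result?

Merge sort trace:

Split: [37, 36, 43, 23, 34, 19, 44, 38] -> [37, 36, 43, 23] and [34, 19, 44, 38]
  Split: [37, 36, 43, 23] -> [37, 36] and [43, 23]
    Split: [37, 36] -> [37] and [36]
    Merge: [37] + [36] -> [36, 37]
    Split: [43, 23] -> [43] and [23]
    Merge: [43] + [23] -> [23, 43]
  Merge: [36, 37] + [23, 43] -> [23, 36, 37, 43]
  Split: [34, 19, 44, 38] -> [34, 19] and [44, 38]
    Split: [34, 19] -> [34] and [19]
    Merge: [34] + [19] -> [19, 34]
    Split: [44, 38] -> [44] and [38]
    Merge: [44] + [38] -> [38, 44]
  Merge: [19, 34] + [38, 44] -> [19, 34, 38, 44]
Merge: [23, 36, 37, 43] + [19, 34, 38, 44] -> [19, 23, 34, 36, 37, 38, 43, 44]

Final sorted array: [19, 23, 34, 36, 37, 38, 43, 44]

The merge sort proceeds by recursively splitting the array and merging sorted halves.
After all merges, the sorted array is [19, 23, 34, 36, 37, 38, 43, 44].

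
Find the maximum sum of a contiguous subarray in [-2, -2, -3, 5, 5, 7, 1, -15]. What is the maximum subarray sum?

Using Kadane's algorithm on [-2, -2, -3, 5, 5, 7, 1, -15]:

Scanning through the array:
Position 1 (value -2): max_ending_here = -2, max_so_far = -2
Position 2 (value -3): max_ending_here = -3, max_so_far = -2
Position 3 (value 5): max_ending_here = 5, max_so_far = 5
Position 4 (value 5): max_ending_here = 10, max_so_far = 10
Position 5 (value 7): max_ending_here = 17, max_so_far = 17
Position 6 (value 1): max_ending_here = 18, max_so_far = 18
Position 7 (value -15): max_ending_here = 3, max_so_far = 18

Maximum subarray: [5, 5, 7, 1]
Maximum sum: 18

The maximum subarray is [5, 5, 7, 1] with sum 18. This subarray runs from index 3 to index 6.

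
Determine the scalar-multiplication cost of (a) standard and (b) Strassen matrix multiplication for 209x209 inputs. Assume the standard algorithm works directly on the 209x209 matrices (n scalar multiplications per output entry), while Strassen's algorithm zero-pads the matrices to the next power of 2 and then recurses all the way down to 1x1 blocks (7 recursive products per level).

Matrix multiplication for 209x209 matrices:

Strassen's algorithm requires power-of-2 dimensions. Pad 209x209 to 256x256 (next power of 2).

Standard algorithm: 209^3 = 9129329 multiplications
Strassen's algorithm: 7^(log2(256)) = 7^8 = 5764801 multiplications
Savings: 9129329 - 5764801 = 3364528 multiplications

Standard: 9129329 multiplications (209^3). Strassen: 5764801 multiplications (7^8, after padding to 256x256). Strassen reduces 8 recursive multiplications to 7 at each level.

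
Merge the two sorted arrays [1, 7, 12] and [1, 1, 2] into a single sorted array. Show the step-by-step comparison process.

Merging process:

Compare 1 vs 1: take 1 from left. Merged: [1]
Compare 7 vs 1: take 1 from right. Merged: [1, 1]
Compare 7 vs 1: take 1 from right. Merged: [1, 1, 1]
Compare 7 vs 2: take 2 from right. Merged: [1, 1, 1, 2]
Append remaining from left: [7, 12]. Merged: [1, 1, 1, 2, 7, 12]

Final merged array: [1, 1, 1, 2, 7, 12]
Total comparisons: 4

The merged array is [1, 1, 1, 2, 7, 12], requiring 4 comparisons. The merge step runs in O(n) time where n is the total number of elements.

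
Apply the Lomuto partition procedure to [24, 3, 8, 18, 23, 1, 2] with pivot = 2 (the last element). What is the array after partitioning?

Lomuto partition with pivot = 2:

Initial array: [24, 3, 8, 18, 23, 1, 2]

arr[0]=24 > 2: no swap
arr[1]=3 > 2: no swap
arr[2]=8 > 2: no swap
arr[3]=18 > 2: no swap
arr[4]=23 > 2: no swap
arr[5]=1 <= 2: swap with position 0, array becomes [1, 3, 8, 18, 23, 24, 2]

Place pivot at position 1: [1, 2, 8, 18, 23, 24, 3]
Pivot position: 1

After partitioning with pivot 2, the array becomes [1, 2, 8, 18, 23, 24, 3]. The pivot is placed at index 1. All elements to the left of the pivot are <= 2, and all elements to the right are > 2.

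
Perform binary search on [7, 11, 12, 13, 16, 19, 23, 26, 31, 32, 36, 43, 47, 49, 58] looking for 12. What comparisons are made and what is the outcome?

Binary search for 12 in [7, 11, 12, 13, 16, 19, 23, 26, 31, 32, 36, 43, 47, 49, 58]:

lo=0, hi=14, mid=7, arr[mid]=26 -> 26 > 12, search left half
lo=0, hi=6, mid=3, arr[mid]=13 -> 13 > 12, search left half
lo=0, hi=2, mid=1, arr[mid]=11 -> 11 < 12, search right half
lo=2, hi=2, mid=2, arr[mid]=12 -> Found target at index 2!

Binary search finds 12 at index 2 after 4 comparisons. The search repeatedly halves the search space by comparing with the middle element.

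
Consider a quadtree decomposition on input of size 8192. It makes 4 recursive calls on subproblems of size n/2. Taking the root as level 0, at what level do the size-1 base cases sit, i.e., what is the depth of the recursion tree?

For divide and conquer with division factor 2:

Problem sizes at each level:
Level 0: 8192
Level 1: 4096
Level 2: 2048
Level 3: 1024
Level 4: 512
Level 5: 256
Level 6: 128
Level 7: 64
Level 8: 32
Level 9: 16
Level 10: 8
Level 11: 4
Level 12: 2
Level 13: 1

The root is level 0 and the size-1 base case is level 13 (the tree spans levels 0 through 13, i.e. 14 levels counting the root), so the depth is the number of divisions: log_2(8192) = 13

The recursion tree depth is log_2(8192) = 13. At each level, the problem size is divided by 2, so it takes 13 divisions to reduce to a base case of size 1. The algorithm makes 4 recursive calls at each level.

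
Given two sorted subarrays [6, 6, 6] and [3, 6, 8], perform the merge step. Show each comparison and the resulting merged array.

Merging process:

Compare 6 vs 3: take 3 from right. Merged: [3]
Compare 6 vs 6: take 6 from left. Merged: [3, 6]
Compare 6 vs 6: take 6 from left. Merged: [3, 6, 6]
Compare 6 vs 6: take 6 from left. Merged: [3, 6, 6, 6]
Append remaining from right: [6, 8]. Merged: [3, 6, 6, 6, 6, 8]

Final merged array: [3, 6, 6, 6, 6, 8]
Total comparisons: 4

The merged array is [3, 6, 6, 6, 6, 8], requiring 4 comparisons. The merge step runs in O(n) time where n is the total number of elements.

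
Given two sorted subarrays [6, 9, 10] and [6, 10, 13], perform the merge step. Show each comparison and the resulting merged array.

Merging process:

Compare 6 vs 6: take 6 from left. Merged: [6]
Compare 9 vs 6: take 6 from right. Merged: [6, 6]
Compare 9 vs 10: take 9 from left. Merged: [6, 6, 9]
Compare 10 vs 10: take 10 from left. Merged: [6, 6, 9, 10]
Append remaining from right: [10, 13]. Merged: [6, 6, 9, 10, 10, 13]

Final merged array: [6, 6, 9, 10, 10, 13]
Total comparisons: 4

The merged array is [6, 6, 9, 10, 10, 13], requiring 4 comparisons. The merge step runs in O(n) time where n is the total number of elements.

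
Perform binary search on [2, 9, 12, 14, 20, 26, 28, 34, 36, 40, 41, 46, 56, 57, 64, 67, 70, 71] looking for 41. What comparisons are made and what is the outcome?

Binary search for 41 in [2, 9, 12, 14, 20, 26, 28, 34, 36, 40, 41, 46, 56, 57, 64, 67, 70, 71]:

lo=0, hi=17, mid=8, arr[mid]=36 -> 36 < 41, search right half
lo=9, hi=17, mid=13, arr[mid]=57 -> 57 > 41, search left half
lo=9, hi=12, mid=10, arr[mid]=41 -> Found target at index 10!

Binary search finds 41 at index 10 after 3 comparisons. The search repeatedly halves the search space by comparing with the middle element.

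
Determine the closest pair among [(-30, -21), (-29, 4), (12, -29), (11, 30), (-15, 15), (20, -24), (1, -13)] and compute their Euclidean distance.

Computing all pairwise distances among 7 points:

d((-30, -21), (-29, 4)) = 25.02
d((-30, -21), (12, -29)) = 42.7551
d((-30, -21), (11, 30)) = 65.437
d((-30, -21), (-15, 15)) = 39.0
d((-30, -21), (20, -24)) = 50.0899
d((-30, -21), (1, -13)) = 32.0156
d((-29, 4), (12, -29)) = 52.6308
d((-29, 4), (11, 30)) = 47.7074
d((-29, 4), (-15, 15)) = 17.8045
d((-29, 4), (20, -24)) = 56.4358
d((-29, 4), (1, -13)) = 34.4819
d((12, -29), (11, 30)) = 59.0085
d((12, -29), (-15, 15)) = 51.6236
d((12, -29), (20, -24)) = 9.434 <-- minimum
d((12, -29), (1, -13)) = 19.4165
d((11, 30), (-15, 15)) = 30.0167
d((11, 30), (20, -24)) = 54.7449
d((11, 30), (1, -13)) = 44.1475
d((-15, 15), (20, -24)) = 52.4023
d((-15, 15), (1, -13)) = 32.249
d((20, -24), (1, -13)) = 21.9545

Closest pair: (12, -29) and (20, -24) with distance 9.434

The closest pair is (12, -29) and (20, -24) with Euclidean distance 9.434. For 7 points, brute-force pairwise comparison is shown above. For large n, the divide-and-conquer algorithm (sort by x, recurse on halves, check the dividing strip) achieves O(n log n).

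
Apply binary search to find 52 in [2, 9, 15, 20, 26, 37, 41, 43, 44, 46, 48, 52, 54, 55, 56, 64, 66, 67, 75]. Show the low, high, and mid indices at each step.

Binary search for 52 in [2, 9, 15, 20, 26, 37, 41, 43, 44, 46, 48, 52, 54, 55, 56, 64, 66, 67, 75]:

lo=0, hi=18, mid=9, arr[mid]=46 -> 46 < 52, search right half
lo=10, hi=18, mid=14, arr[mid]=56 -> 56 > 52, search left half
lo=10, hi=13, mid=11, arr[mid]=52 -> Found target at index 11!

Binary search finds 52 at index 11 after 3 comparisons. The search repeatedly halves the search space by comparing with the middle element.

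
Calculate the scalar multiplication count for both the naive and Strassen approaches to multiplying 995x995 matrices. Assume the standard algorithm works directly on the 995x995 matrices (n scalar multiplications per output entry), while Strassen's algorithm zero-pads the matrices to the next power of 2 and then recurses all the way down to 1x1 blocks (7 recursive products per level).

Matrix multiplication for 995x995 matrices:

Strassen's algorithm requires power-of-2 dimensions. Pad 995x995 to 1024x1024 (next power of 2).

Standard algorithm: 995^3 = 985074875 multiplications
Strassen's algorithm: 7^(log2(1024)) = 7^10 = 282475249 multiplications
Savings: 985074875 - 282475249 = 702599626 multiplications

Standard: 985074875 multiplications (995^3). Strassen: 282475249 multiplications (7^10, after padding to 1024x1024). Strassen reduces 8 recursive multiplications to 7 at each level.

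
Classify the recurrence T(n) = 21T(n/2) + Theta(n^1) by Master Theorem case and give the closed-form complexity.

Master Theorem for T(n) = 21T(n/2) + O(n^1):

a = 21, b = 2, c = 1
log_b(a) = log_2(21) = 4.3923

Case 1: c = 1 < log_2(21) = 4.3923
T(n) = O(n^(log_2 21))

For T(n) = 21T(n/2) + O(n^1): log_2(21) = 4.3923. This is Case 1 of the Master Theorem (c < log_b(a), work dominated by leaves), giving O(n^(log_2 21)).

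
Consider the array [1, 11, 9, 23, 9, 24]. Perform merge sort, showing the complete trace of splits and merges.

Merge sort trace:

Split: [1, 11, 9, 23, 9, 24] -> [1, 11, 9] and [23, 9, 24]
  Split: [1, 11, 9] -> [1] and [11, 9]
    Split: [11, 9] -> [11] and [9]
    Merge: [11] + [9] -> [9, 11]
  Merge: [1] + [9, 11] -> [1, 9, 11]
  Split: [23, 9, 24] -> [23] and [9, 24]
    Split: [9, 24] -> [9] and [24]
    Merge: [9] + [24] -> [9, 24]
  Merge: [23] + [9, 24] -> [9, 23, 24]
Merge: [1, 9, 11] + [9, 23, 24] -> [1, 9, 9, 11, 23, 24]

Final sorted array: [1, 9, 9, 11, 23, 24]

The merge sort proceeds by recursively splitting the array and merging sorted halves.
After all merges, the sorted array is [1, 9, 9, 11, 23, 24].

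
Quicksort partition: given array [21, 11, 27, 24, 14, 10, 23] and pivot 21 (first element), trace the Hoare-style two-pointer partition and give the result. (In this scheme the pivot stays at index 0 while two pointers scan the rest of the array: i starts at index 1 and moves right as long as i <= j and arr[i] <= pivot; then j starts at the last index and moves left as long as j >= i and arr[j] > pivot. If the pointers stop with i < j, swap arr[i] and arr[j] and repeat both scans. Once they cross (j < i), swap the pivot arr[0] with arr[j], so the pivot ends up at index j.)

Hoare-style two-pointer partition with pivot = 21:

Initial array: [21, 11, 27, 24, 14, 10, 23]

Pointers start at i = 1, j = 6.
i stops at index 2 (arr[2]=27 > 21), j stops at index 5 (arr[5]=10 <= 21): swap arr[2] and arr[5], array becomes [21, 11, 10, 24, 14, 27, 23]
i stops at index 3 (arr[3]=24 > 21), j stops at index 4 (arr[4]=14 <= 21): swap arr[3] and arr[4], array becomes [21, 11, 10, 14, 24, 27, 23]
i ends at 4, j ends at 3: the pointers have crossed (j < i), so scanning stops.

Swap pivot arr[0] with arr[3] to place pivot at position 3: [14, 11, 10, 21, 24, 27, 23]
Pivot position: 3

After partitioning with pivot 21, the array becomes [14, 11, 10, 21, 24, 27, 23]. The pivot is placed at index 3. All elements to the left of the pivot are <= 21, and all elements to the right are > 21.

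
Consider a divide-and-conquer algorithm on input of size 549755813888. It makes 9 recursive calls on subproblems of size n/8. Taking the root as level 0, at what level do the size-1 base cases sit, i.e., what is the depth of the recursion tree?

For divide and conquer with division factor 8:

Problem sizes at each level:
Level 0: 549755813888
Level 1: 68719476736
Level 2: 8589934592
Level 3: 1073741824
Level 4: 134217728
Level 5: 16777216
Level 6: 2097152
Level 7: 262144
Level 8: 32768
Level 9: 4096
Level 10: 512
Level 11: 64
Level 12: 8
Level 13: 1

The root is level 0 and the size-1 base case is level 13 (the tree spans levels 0 through 13, i.e. 14 levels counting the root), so the depth is the number of divisions: log_8(549755813888) = 13

The recursion tree depth is log_8(549755813888) = 13. At each level, the problem size is divided by 8, so it takes 13 divisions to reduce to a base case of size 1. The algorithm makes 9 recursive calls at each level.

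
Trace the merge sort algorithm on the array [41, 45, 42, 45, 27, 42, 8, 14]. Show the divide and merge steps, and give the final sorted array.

Merge sort trace:

Split: [41, 45, 42, 45, 27, 42, 8, 14] -> [41, 45, 42, 45] and [27, 42, 8, 14]
  Split: [41, 45, 42, 45] -> [41, 45] and [42, 45]
    Split: [41, 45] -> [41] and [45]
    Merge: [41] + [45] -> [41, 45]
    Split: [42, 45] -> [42] and [45]
    Merge: [42] + [45] -> [42, 45]
  Merge: [41, 45] + [42, 45] -> [41, 42, 45, 45]
  Split: [27, 42, 8, 14] -> [27, 42] and [8, 14]
    Split: [27, 42] -> [27] and [42]
    Merge: [27] + [42] -> [27, 42]
    Split: [8, 14] -> [8] and [14]
    Merge: [8] + [14] -> [8, 14]
  Merge: [27, 42] + [8, 14] -> [8, 14, 27, 42]
Merge: [41, 42, 45, 45] + [8, 14, 27, 42] -> [8, 14, 27, 41, 42, 42, 45, 45]

Final sorted array: [8, 14, 27, 41, 42, 42, 45, 45]

The merge sort proceeds by recursively splitting the array and merging sorted halves.
After all merges, the sorted array is [8, 14, 27, 41, 42, 42, 45, 45].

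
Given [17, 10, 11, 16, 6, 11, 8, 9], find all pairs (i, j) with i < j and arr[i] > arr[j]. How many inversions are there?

Finding inversions in [17, 10, 11, 16, 6, 11, 8, 9]:

(0, 1): arr[0]=17 > arr[1]=10
(0, 2): arr[0]=17 > arr[2]=11
(0, 3): arr[0]=17 > arr[3]=16
(0, 4): arr[0]=17 > arr[4]=6
(0, 5): arr[0]=17 > arr[5]=11
(0, 6): arr[0]=17 > arr[6]=8
(0, 7): arr[0]=17 > arr[7]=9
(1, 4): arr[1]=10 > arr[4]=6
(1, 6): arr[1]=10 > arr[6]=8
(1, 7): arr[1]=10 > arr[7]=9
(2, 4): arr[2]=11 > arr[4]=6
(2, 6): arr[2]=11 > arr[6]=8
(2, 7): arr[2]=11 > arr[7]=9
(3, 4): arr[3]=16 > arr[4]=6
(3, 5): arr[3]=16 > arr[5]=11
(3, 6): arr[3]=16 > arr[6]=8
(3, 7): arr[3]=16 > arr[7]=9
(5, 6): arr[5]=11 > arr[6]=8
(5, 7): arr[5]=11 > arr[7]=9

Total inversions: 19

The array has 19 inversion(s): (0,1), (0,2), (0,3), (0,4), (0,5), (0,6), (0,7), (1,4), (1,6), (1,7), (2,4), (2,6), (2,7), (3,4), (3,5), (3,6), (3,7), (5,6), (5,7). Each pair (i,j) satisfies i < j and arr[i] > arr[j].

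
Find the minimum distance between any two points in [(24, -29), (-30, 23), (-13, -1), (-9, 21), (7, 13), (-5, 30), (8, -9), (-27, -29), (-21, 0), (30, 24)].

Computing all pairwise distances among 10 points:

d((24, -29), (-30, 23)) = 74.9667
d((24, -29), (-13, -1)) = 46.4004
d((24, -29), (-9, 21)) = 59.9083
d((24, -29), (7, 13)) = 45.31
d((24, -29), (-5, 30)) = 65.7419
d((24, -29), (8, -9)) = 25.6125
d((24, -29), (-27, -29)) = 51.0
d((24, -29), (-21, 0)) = 53.535
d((24, -29), (30, 24)) = 53.3385
d((-30, 23), (-13, -1)) = 29.4109
d((-30, 23), (-9, 21)) = 21.095
d((-30, 23), (7, 13)) = 38.3275
d((-30, 23), (-5, 30)) = 25.9615
d((-30, 23), (8, -9)) = 49.679
d((-30, 23), (-27, -29)) = 52.0865
d((-30, 23), (-21, 0)) = 24.6982
d((-30, 23), (30, 24)) = 60.0083
d((-13, -1), (-9, 21)) = 22.3607
d((-13, -1), (7, 13)) = 24.4131
d((-13, -1), (-5, 30)) = 32.0156
d((-13, -1), (8, -9)) = 22.4722
d((-13, -1), (-27, -29)) = 31.305
d((-13, -1), (-21, 0)) = 8.0623 <-- minimum
d((-13, -1), (30, 24)) = 49.7393
d((-9, 21), (7, 13)) = 17.8885
d((-9, 21), (-5, 30)) = 9.8489
d((-9, 21), (8, -9)) = 34.4819
d((-9, 21), (-27, -29)) = 53.1413
d((-9, 21), (-21, 0)) = 24.1868
d((-9, 21), (30, 24)) = 39.1152
d((7, 13), (-5, 30)) = 20.8087
d((7, 13), (8, -9)) = 22.0227
d((7, 13), (-27, -29)) = 54.037
d((7, 13), (-21, 0)) = 30.8707
d((7, 13), (30, 24)) = 25.4951
d((-5, 30), (8, -9)) = 41.1096
d((-5, 30), (-27, -29)) = 62.9682
d((-5, 30), (-21, 0)) = 34.0
d((-5, 30), (30, 24)) = 35.5106
d((8, -9), (-27, -29)) = 40.3113
d((8, -9), (-21, 0)) = 30.3645
d((8, -9), (30, 24)) = 39.6611
d((-27, -29), (-21, 0)) = 29.6142
d((-27, -29), (30, 24)) = 77.8332
d((-21, 0), (30, 24)) = 56.3649

Closest pair: (-13, -1) and (-21, 0) with distance 8.0623

The closest pair is (-13, -1) and (-21, 0) with Euclidean distance 8.0623. For 10 points, brute-force pairwise comparison is shown above. For large n, the divide-and-conquer algorithm (sort by x, recurse on halves, check the dividing strip) achieves O(n log n).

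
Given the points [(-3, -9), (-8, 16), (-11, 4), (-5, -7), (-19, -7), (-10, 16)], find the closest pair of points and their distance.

Computing all pairwise distances among 6 points:

d((-3, -9), (-8, 16)) = 25.4951
d((-3, -9), (-11, 4)) = 15.2643
d((-3, -9), (-5, -7)) = 2.8284
d((-3, -9), (-19, -7)) = 16.1245
d((-3, -9), (-10, 16)) = 25.9615
d((-8, 16), (-11, 4)) = 12.3693
d((-8, 16), (-5, -7)) = 23.1948
d((-8, 16), (-19, -7)) = 25.4951
d((-8, 16), (-10, 16)) = 2.0 <-- minimum
d((-11, 4), (-5, -7)) = 12.53
d((-11, 4), (-19, -7)) = 13.6015
d((-11, 4), (-10, 16)) = 12.0416
d((-5, -7), (-19, -7)) = 14.0
d((-5, -7), (-10, 16)) = 23.5372
d((-19, -7), (-10, 16)) = 24.6982

Closest pair: (-8, 16) and (-10, 16) with distance 2.0

The closest pair is (-8, 16) and (-10, 16) with Euclidean distance 2.0. For 6 points, brute-force pairwise comparison is shown above. For large n, the divide-and-conquer algorithm (sort by x, recurse on halves, check the dividing strip) achieves O(n log n).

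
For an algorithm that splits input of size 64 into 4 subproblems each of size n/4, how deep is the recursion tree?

For divide and conquer with division factor 4:

Problem sizes at each level:
Level 0: 64
Level 1: 16
Level 2: 4
Level 3: 1

The root is level 0 and the size-1 base case is level 3 (the tree spans levels 0 through 3, i.e. 4 levels counting the root), so the depth is the number of divisions: log_4(64) = 3

The recursion tree depth is log_4(64) = 3. At each level, the problem size is divided by 4, so it takes 3 divisions to reduce to a base case of size 1. The algorithm makes 4 recursive calls at each level.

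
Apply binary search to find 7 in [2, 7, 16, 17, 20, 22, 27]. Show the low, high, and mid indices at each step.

Binary search for 7 in [2, 7, 16, 17, 20, 22, 27]:

lo=0, hi=6, mid=3, arr[mid]=17 -> 17 > 7, search left half
lo=0, hi=2, mid=1, arr[mid]=7 -> Found target at index 1!

Binary search finds 7 at index 1 after 2 comparisons. The search repeatedly halves the search space by comparing with the middle element.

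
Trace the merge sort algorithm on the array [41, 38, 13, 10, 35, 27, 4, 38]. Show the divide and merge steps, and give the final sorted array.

Merge sort trace:

Split: [41, 38, 13, 10, 35, 27, 4, 38] -> [41, 38, 13, 10] and [35, 27, 4, 38]
  Split: [41, 38, 13, 10] -> [41, 38] and [13, 10]
    Split: [41, 38] -> [41] and [38]
    Merge: [41] + [38] -> [38, 41]
    Split: [13, 10] -> [13] and [10]
    Merge: [13] + [10] -> [10, 13]
  Merge: [38, 41] + [10, 13] -> [10, 13, 38, 41]
  Split: [35, 27, 4, 38] -> [35, 27] and [4, 38]
    Split: [35, 27] -> [35] and [27]
    Merge: [35] + [27] -> [27, 35]
    Split: [4, 38] -> [4] and [38]
    Merge: [4] + [38] -> [4, 38]
  Merge: [27, 35] + [4, 38] -> [4, 27, 35, 38]
Merge: [10, 13, 38, 41] + [4, 27, 35, 38] -> [4, 10, 13, 27, 35, 38, 38, 41]

Final sorted array: [4, 10, 13, 27, 35, 38, 38, 41]

The merge sort proceeds by recursively splitting the array and merging sorted halves.
After all merges, the sorted array is [4, 10, 13, 27, 35, 38, 38, 41].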